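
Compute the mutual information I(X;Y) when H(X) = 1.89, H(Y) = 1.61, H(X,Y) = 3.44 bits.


I(X;Y) = H(X) + H(Y) - H(X,Y) = 1.89 + 1.61 - 3.44 = 0.06

0.06 bits


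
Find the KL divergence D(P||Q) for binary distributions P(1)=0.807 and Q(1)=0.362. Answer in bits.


KL = p*log2(p/q) + (1-p)*log2((1-p)/(1-q)) = 0.807*log2(0.807/0.362) + 0.193*log2(0.193/0.638) = 0.6004

0.6004 bits


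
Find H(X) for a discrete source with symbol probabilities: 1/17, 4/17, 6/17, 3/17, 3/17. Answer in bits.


H = -sum(p_i * log2(p_i)). Terms: -(1/17)*log2(1/17) = 0.240439; -(4/17)*log2(4/17) = 0.491168; -(6/17)*log2(6/17) = 0.530294; -(3/17)*log2(3/17) = 0.441618; -(3/17)*log2(3/17) = 0.441618. H = 0.240439 + 0.491168 + 0.530294 + 0.441618 + 0.441618 = 2.1451

2.1451 bits


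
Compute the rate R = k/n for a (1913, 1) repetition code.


Rate = k/n = 1/1913

1/1913


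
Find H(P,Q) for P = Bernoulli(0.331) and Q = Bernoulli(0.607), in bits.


H(P,Q) = -p*log2(q) - (1-p)*log2(1-q). -0.331*log2(0.607) = 0.238397; -0.669*log2(0.393) = 0.901410. H(P,Q) = 0.238397 + 0.901410 = 1.1398

1.1398 bits


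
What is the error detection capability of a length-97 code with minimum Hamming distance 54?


Detection capability = d_min - 1 = 54 - 1 = 53

53 errors


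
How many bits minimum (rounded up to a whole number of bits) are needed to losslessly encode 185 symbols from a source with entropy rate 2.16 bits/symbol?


Minimum bits >= n * H = 185 * 2.16 = 399.6, rounded up to a whole number of bits = 400

400 bits


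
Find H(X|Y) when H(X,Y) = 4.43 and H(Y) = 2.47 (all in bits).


H(X|Y) = H(X,Y) - H(Y) = 4.43 - 2.47 = 1.96

1.96 bits


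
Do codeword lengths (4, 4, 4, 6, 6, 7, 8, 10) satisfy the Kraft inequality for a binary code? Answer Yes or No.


Kraft sum = sum(2^(-l_i)) = 0.2314, need <= 1. Result: satisfied (a binary prefix-free code with these lengths exists)

Yes


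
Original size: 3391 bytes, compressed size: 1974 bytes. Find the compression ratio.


Ratio = original / compressed = 3391 / 1974 = 1.7178

1.7178


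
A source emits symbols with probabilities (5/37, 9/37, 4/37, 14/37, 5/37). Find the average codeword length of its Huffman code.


Huffman construction (repeatedly merge the two least-probable nodes; each merge adds 1 bit to every symbol beneath it): 4/37 + 5/37 = 9/37; 5/37 + 9/37 = 14/37; 9/37 + 14/37 = 23/37; 14/37 + 23/37 = 1. Resulting codeword lengths (in the order the probabilities were given): (3, 2, 3, 2, 2). L_avg = sum(p_i * l_i) = 5/37*3 + 9/37*2 + 4/37*3 + 14/37*2 + 5/37*2 = 83/37 = 2.2432

2.2432 bits


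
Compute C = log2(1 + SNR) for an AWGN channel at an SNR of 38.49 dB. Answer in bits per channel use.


SNR_linear = 10^(38.49/10) = 7063.1755; C = log2(1 + SNR_linear) = log2(1 + 7063.1755) = 12.7863

12.7863 bits/channel use


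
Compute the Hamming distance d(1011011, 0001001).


Count differing positions: ^ . ^ . . ^ . = 3 differences

3


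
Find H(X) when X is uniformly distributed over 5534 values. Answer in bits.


H = log2(n) = log2(5534) = 12.4341

12.4341 bits


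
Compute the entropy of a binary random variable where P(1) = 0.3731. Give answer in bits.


H = -p*log2(p) - (1-p)*log2(1-p). -0.3731*log2(0.3731) = 0.530685; -0.6269*log2(0.6269) = 0.422338. H = 0.530685 + 0.422338 = 0.953

0.953 bits


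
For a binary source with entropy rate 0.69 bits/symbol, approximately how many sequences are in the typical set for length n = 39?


log2|A_typical| = nH = 39 * 0.69 = 26.91, so |A_typical| ~ 2^26.91 = 1.261e+08

1.261e+08


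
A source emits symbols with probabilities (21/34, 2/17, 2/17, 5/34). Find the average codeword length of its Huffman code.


Huffman construction (repeatedly merge the two least-probable nodes; each merge adds 1 bit to every symbol beneath it): 2/17 + 2/17 = 4/17; 5/34 + 4/17 = 13/34; 13/34 + 21/34 = 1. Resulting codeword lengths (in the order the probabilities were given): (1, 3, 3, 2). L_avg = sum(p_i * l_i) = 21/34*1 + 2/17*3 + 2/17*3 + 5/34*2 = 55/34 = 1.6176

1.6176 bits


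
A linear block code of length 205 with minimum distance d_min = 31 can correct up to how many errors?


Correction capability = floor((d-1)/2) = floor((31-1)/2) = 15

15 errors


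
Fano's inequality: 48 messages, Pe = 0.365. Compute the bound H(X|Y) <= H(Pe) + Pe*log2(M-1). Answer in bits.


H(Pe) = -Pe*log2(Pe) - (1-Pe)*log2(1-Pe) = -0.365*log2(0.365) - 0.635*log2(0.635) = 0.530722 + 0.416034 = 0.9468. Pe*log2(M-1) = 0.365*log2(47) = 2.027425. Bound = H(Pe) + Pe*log2(M-1) = 0.530722 + 0.416034 + 2.027425 = 2.9742

2.9742 bits


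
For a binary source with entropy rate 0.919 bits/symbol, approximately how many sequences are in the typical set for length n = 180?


log2|A_typical| = nH = 180 * 0.919 = 165.42, so |A_typical| ~ 2^165.42 = 6.257e+49

6.257e+49


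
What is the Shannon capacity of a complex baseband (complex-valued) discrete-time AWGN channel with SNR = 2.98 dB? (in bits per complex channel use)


SNR_linear = 10^(2.98/10) = 1.9861; C = log2(1 + SNR_linear) = log2(1 + 1.9861) = 1.5783

1.5783 bits/channel use


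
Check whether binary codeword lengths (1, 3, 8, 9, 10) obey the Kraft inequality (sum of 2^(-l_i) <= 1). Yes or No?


Kraft sum = sum(2^(-l_i)) = 0.6318, need <= 1. Result: satisfied (a binary prefix-free code with these lengths exists)

Yes


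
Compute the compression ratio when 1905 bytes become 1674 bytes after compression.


Ratio = original / compressed = 1905 / 1674 = 1.138

1.138


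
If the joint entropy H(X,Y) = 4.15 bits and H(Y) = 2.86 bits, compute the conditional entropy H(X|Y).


H(X|Y) = H(X,Y) - H(Y) = 4.15 - 2.86 = 1.29

1.29 bits


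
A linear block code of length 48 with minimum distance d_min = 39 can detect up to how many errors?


Detection capability = d_min - 1 = 39 - 1 = 38

38 errors


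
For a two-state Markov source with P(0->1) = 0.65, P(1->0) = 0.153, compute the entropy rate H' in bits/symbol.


Stationary distribution: pi_0 = p10/(p01+p10) = 0.1905, pi_1 = 0.8095. Entropy rate H' = pi_0*H(p01) + pi_1*H(p10) = 0.1905*0.9341 + 0.8095*0.6173 = 0.6777

0.6777 bits/symbol


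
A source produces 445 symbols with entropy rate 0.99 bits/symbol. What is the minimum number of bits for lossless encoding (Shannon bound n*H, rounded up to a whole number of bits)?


Minimum bits >= n * H = 445 * 0.99 = 440.55, rounded up to a whole number of bits = 441

441 bits


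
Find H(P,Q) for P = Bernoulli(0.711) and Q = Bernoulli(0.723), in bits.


H(P,Q) = -p*log2(q) - (1-p)*log2(1-q). -0.711*log2(0.723) = 0.332700; -0.289*log2(0.277) = 0.535240. H(P,Q) = 0.332700 + 0.535240 = 0.8679

0.8679 bits


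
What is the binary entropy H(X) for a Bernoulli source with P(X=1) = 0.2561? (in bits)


H = -p*log2(p) - (1-p)*log2(1-p). -0.2561*log2(0.2561) = 0.503293; -0.7439*log2(0.7439) = 0.317511. H = 0.503293 + 0.317511 = 0.8208

0.8208 bits


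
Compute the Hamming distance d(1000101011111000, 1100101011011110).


Count differing positions: . ^ . . . . . . . . ^ . . ^ ^ . = 4 differences

4


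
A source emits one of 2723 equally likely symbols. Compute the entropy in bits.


H = log2(n) = log2(2723) = 11.411

11.411 bits


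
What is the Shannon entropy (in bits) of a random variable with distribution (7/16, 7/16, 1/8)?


H = -sum(p_i * log2(p_i)). Terms: -(7/16)*log2(7/16) = 0.521782; -(7/16)*log2(7/16) = 0.521782; -(1/8)*log2(1/8) = 0.375000. H = 0.521782 + 0.521782 + 0.375000 = 1.4186

1.4186 bits


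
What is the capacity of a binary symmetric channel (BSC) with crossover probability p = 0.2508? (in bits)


H(p) = -p*log2(p) - (1-p)*log2(1-p) = -0.2508*log2(0.2508) - 0.7492*log2(0.7492) = 0.500444 + 0.312100 = 0.8125. C = 1 - H(p) = 1 - 0.8125 = 0.1875

0.1875 bits


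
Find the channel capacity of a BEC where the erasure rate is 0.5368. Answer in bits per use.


C = 1 - epsilon = 1 - 0.5368 = 0.4632

0.4632 bits


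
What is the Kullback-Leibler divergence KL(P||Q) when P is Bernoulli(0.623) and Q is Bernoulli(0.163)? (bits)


KL = p*log2(p/q) + (1-p)*log2((1-p)/(1-q)) = 0.623*log2(0.623/0.163) + 0.377*log2(0.377/0.837) = 0.7713

0.7713 bits


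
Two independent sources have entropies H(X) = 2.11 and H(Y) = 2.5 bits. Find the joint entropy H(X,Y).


For independent variables, H(X,Y) = H(X) + H(Y) = 2.11 + 2.5 = 4.61

4.61 bits


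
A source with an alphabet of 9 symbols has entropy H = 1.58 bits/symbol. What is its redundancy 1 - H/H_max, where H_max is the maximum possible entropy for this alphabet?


H_max = log2(K) = log2(9) = 3.1699 bits/symbol. Redundancy = 1 - H/H_max = 1 - 1.58/3.1699 = 1 - 0.4984 = 0.5016

0.5016


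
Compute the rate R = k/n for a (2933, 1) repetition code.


Rate = k/n = 1/2933

1/2933


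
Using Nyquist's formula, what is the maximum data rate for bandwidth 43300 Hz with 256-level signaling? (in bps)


Rate = 2 * B * log2(M) = 2 * 43300 * 8.0 = 692800.0

692800.0 bps


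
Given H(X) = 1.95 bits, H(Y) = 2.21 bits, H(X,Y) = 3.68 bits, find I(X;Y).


I(X;Y) = H(X) + H(Y) - H(X,Y) = 1.95 + 2.21 - 3.68 = 0.48

0.48 bits


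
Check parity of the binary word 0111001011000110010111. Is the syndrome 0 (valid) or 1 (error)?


Syndrome = XOR of all bits = 0 XOR 1 XOR 1 XOR 1 XOR 0 XOR 0 XOR 1 XOR 0 XOR 1 XOR 1 XOR 0 XOR 0 XOR 0 XOR 1 XOR 1 XOR 0 XOR 0 XOR 1 XOR 0 XOR 1 XOR 1 XOR 1 = 0

0


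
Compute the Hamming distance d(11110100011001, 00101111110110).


Count differing positions: ^ ^ . ^ ^ . ^ ^ ^ . ^ ^ ^ ^ = 11 differences

11


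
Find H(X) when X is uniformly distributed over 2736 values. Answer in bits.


H = log2(n) = log2(2736) = 11.4179

11.4179 bits


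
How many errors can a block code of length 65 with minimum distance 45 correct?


Correction capability = floor((d-1)/2) = floor((45-1)/2) = 22

22 errors


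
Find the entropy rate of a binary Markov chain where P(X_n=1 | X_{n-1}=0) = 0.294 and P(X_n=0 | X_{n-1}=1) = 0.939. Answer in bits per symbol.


Stationary distribution: pi_0 = p10/(p01+p10) = 0.7616, pi_1 = 0.2384. Entropy rate H' = pi_0*H(p01) + pi_1*H(p10) = 0.7616*0.8738 + 0.2384*0.3314 = 0.7445

0.7445 bits/symbol


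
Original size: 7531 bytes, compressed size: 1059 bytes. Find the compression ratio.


Ratio = original / compressed = 7531 / 1059 = 7.1114

7.1114


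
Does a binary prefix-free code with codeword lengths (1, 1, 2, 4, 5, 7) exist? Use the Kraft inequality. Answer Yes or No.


Kraft sum = sum(2^(-l_i)) = 1.3516, need <= 1. Result: violated (a binary prefix-free code with these lengths cannot exist)

No


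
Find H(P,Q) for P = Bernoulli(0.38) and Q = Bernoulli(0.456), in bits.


H(P,Q) = -p*log2(q) - (1-p)*log2(1-q). -0.38*log2(0.456) = 0.430500; -0.62*log2(0.544) = 0.544559. H(P,Q) = 0.430500 + 0.544559 = 0.9751

0.9751 bits


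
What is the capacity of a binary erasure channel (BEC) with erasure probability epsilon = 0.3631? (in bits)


C = 1 - epsilon = 1 - 0.3631 = 0.6369

0.6369 bits


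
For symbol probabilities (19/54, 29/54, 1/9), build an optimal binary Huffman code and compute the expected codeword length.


Huffman construction (repeatedly merge the two least-probable nodes; each merge adds 1 bit to every symbol beneath it): 1/9 + 19/54 = 25/54; 25/54 + 29/54 = 1. Resulting codeword lengths (in the order the probabilities were given): (2, 1, 2). L_avg = sum(p_i * l_i) = 19/54*2 + 29/54*1 + 1/9*2 = 79/54 = 1.463

1.463 bits


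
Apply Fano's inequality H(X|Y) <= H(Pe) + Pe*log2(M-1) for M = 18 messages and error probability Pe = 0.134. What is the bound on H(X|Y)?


H(Pe) = -Pe*log2(Pe) - (1-Pe)*log2(1-Pe) = -0.134*log2(0.134) - 0.866*log2(0.866) = 0.388559 + 0.179748 = 0.5683. Pe*log2(M-1) = 0.134*log2(17) = 0.547720. Bound = H(Pe) + Pe*log2(M-1) = 0.388559 + 0.179748 + 0.547720 = 1.116

1.116 bits


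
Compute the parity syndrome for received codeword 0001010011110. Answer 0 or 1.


Syndrome = XOR of all bits = 0 XOR 0 XOR 0 XOR 1 XOR 0 XOR 1 XOR 0 XOR 0 XOR 1 XOR 1 XOR 1 XOR 1 XOR 0 = 0

0


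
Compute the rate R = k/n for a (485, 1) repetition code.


Rate = k/n = 1/485

1/485


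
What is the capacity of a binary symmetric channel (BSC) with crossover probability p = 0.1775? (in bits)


H(p) = -p*log2(p) - (1-p)*log2(1-p) = -0.1775*log2(0.1775) - 0.8225*log2(0.8225) = 0.442704 + 0.231873 = 0.6746. C = 1 - H(p) = 1 - 0.6746 = 0.3254

0.3254 bits


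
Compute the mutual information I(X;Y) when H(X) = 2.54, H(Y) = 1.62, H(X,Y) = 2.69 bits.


I(X;Y) = H(X) + H(Y) - H(X,Y) = 2.54 + 1.62 - 2.69 = 1.47

1.47 bits


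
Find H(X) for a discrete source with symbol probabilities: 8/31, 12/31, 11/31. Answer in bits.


H = -sum(p_i * log2(p_i)). Terms: -(8/31)*log2(8/31) = 0.504309; -(12/31)*log2(12/31) = 0.530026; -(11/31)*log2(11/31) = 0.530400. H = 0.504309 + 0.530026 + 0.530400 = 1.5647

1.5647 bits


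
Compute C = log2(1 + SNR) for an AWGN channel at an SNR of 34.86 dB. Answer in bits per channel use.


SNR_linear = 10^(34.86/10) = 3061.9634; C = log2(1 + SNR_linear) = log2(1 + 3061.9634) = 11.5807

11.5807 bits/channel use


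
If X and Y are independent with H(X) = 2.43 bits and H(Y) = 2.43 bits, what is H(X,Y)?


For independent variables, H(X,Y) = H(X) + H(Y) = 2.43 + 2.43 = 4.86

4.86 bits


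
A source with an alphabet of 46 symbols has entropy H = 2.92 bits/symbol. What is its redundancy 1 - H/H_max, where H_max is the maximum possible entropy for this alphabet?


H_max = log2(K) = log2(46) = 5.5236 bits/symbol. Redundancy = 1 - H/H_max = 1 - 2.92/5.5236 = 1 - 0.5286 = 0.4714

0.4714


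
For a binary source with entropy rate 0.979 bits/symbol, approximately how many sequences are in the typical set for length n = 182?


log2|A_typical| = nH = 182 * 0.979 = 178.178, so |A_typical| ~ 2^178.178 = 4.334e+53

4.334e+53


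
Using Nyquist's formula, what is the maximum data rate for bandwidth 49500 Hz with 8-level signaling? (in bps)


Rate = 2 * B * log2(M) = 2 * 49500 * 3.0 = 297000.0

297000.0 bps


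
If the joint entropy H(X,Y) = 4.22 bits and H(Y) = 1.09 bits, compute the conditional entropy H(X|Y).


H(X|Y) = H(X,Y) - H(Y) = 4.22 - 1.09 = 3.13

3.13 bits


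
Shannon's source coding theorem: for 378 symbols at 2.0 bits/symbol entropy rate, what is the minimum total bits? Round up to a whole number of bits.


Minimum bits >= n * H = 378 * 2.0 = 756.0, rounded up to a whole number of bits = 756

756 bits


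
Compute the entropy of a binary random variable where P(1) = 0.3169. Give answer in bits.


H = -p*log2(p) - (1-p)*log2(1-p). -0.3169*log2(0.3169) = 0.525389; -0.6831*log2(0.6831) = 0.375590. H = 0.525389 + 0.375590 = 0.901

0.901 bits


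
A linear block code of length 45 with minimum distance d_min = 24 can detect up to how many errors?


Detection capability = d_min - 1 = 24 - 1 = 23

23 errors


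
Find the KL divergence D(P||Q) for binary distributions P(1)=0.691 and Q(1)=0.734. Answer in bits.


KL = p*log2(p/q) + (1-p)*log2((1-p)/(1-q)) = 0.691*log2(0.691/0.734) + 0.309*log2(0.309/0.266) = 0.0066

0.0066 bits


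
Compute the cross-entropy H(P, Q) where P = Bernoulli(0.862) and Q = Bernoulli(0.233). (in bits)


H(P,Q) = -p*log2(q) - (1-p)*log2(1-q). -0.862*log2(0.233) = 1.811578; -0.138*log2(0.767) = 0.052813. H(P,Q) = 1.811578 + 0.052813 = 1.8644

1.8644 bits


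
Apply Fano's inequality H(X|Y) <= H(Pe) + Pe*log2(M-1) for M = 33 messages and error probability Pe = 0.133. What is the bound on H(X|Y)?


H(Pe) = -Pe*log2(Pe) - (1-Pe)*log2(1-Pe) = -0.133*log2(0.133) - 0.867*log2(0.867) = 0.387097 + 0.178512 = 0.5656. Pe*log2(M-1) = 0.133*log2(32) = 0.665000. Bound = H(Pe) + Pe*log2(M-1) = 0.387097 + 0.178512 + 0.665000 = 1.2306

1.2306 bits


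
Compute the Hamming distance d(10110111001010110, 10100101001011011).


Count differing positions: . . . ^ . . ^ . . . . . . ^ ^ . ^ = 5 differences

5


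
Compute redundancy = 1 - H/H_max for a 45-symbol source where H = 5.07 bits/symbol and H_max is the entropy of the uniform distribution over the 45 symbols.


H_max = log2(K) = log2(45) = 5.4919 bits/symbol. Redundancy = 1 - H/H_max = 1 - 5.07/5.4919 = 1 - 0.9232 = 0.0768

0.0768


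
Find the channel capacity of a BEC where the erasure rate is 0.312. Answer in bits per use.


C = 1 - epsilon = 1 - 0.312 = 0.688

0.688 bits


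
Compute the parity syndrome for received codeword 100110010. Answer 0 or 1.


Syndrome = XOR of all bits = 1 XOR 0 XOR 0 XOR 1 XOR 1 XOR 0 XOR 0 XOR 1 XOR 0 = 0

0


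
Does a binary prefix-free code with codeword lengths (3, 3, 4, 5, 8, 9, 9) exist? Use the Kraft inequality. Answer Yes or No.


Kraft sum = sum(2^(-l_i)) = 0.3516, need <= 1. Result: satisfied (a binary prefix-free code with these lengths exists)

Yes


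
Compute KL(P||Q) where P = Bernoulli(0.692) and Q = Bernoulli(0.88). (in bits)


KL = p*log2(p/q) + (1-p)*log2((1-p)/(1-q)) = 0.692*log2(0.692/0.88) + 0.308*log2(0.308/0.12) = 0.1789

0.1789 bits


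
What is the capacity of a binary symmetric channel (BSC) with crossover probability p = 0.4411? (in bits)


H(p) = -p*log2(p) - (1-p)*log2(1-p) = -0.4411*log2(0.4411) - 0.5589*log2(0.5589) = 0.520861 + 0.469106 = 0.99. C = 1 - H(p) = 1 - 0.99 = 0.01

0.01 bits


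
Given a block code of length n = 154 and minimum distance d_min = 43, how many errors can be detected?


Detection capability = d_min - 1 = 43 - 1 = 42

42 errors


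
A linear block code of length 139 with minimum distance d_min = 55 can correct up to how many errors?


Correction capability = floor((d-1)/2) = floor((55-1)/2) = 27

27 errors


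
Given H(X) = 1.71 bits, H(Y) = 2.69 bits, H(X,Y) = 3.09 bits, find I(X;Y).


I(X;Y) = H(X) + H(Y) - H(X,Y) = 1.71 + 2.69 - 3.09 = 1.31

1.31 bits


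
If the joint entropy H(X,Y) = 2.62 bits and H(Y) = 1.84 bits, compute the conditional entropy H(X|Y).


H(X|Y) = H(X,Y) - H(Y) = 2.62 - 1.84 = 0.78

0.78 bits


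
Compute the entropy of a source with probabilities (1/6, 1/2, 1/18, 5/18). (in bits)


H = -sum(p_i * log2(p_i)). Terms: -(1/6)*log2(1/6) = 0.430827; -(1/2)*log2(1/2) = 0.500000; -(1/18)*log2(1/18) = 0.231663; -(5/18)*log2(5/18) = 0.513332. H = 0.430827 + 0.500000 + 0.231663 + 0.513332 = 1.6758

1.6758 bits


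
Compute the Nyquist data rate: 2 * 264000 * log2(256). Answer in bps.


Rate = 2 * B * log2(M) = 2 * 264000 * 8.0 = 4224000.0

4224000.0 bps


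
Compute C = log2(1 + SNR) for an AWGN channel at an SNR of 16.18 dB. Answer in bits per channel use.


SNR_linear = 10^(16.18/10) = 41.4954; C = log2(1 + SNR_linear) = log2(1 + 41.4954) = 5.4092

5.4092 bits/channel use


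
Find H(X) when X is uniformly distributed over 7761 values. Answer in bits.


H = log2(n) = log2(7761) = 12.922

12.922 bits


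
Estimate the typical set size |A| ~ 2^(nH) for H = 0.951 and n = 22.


log2|A_typical| = nH = 22 * 0.951 = 20.922, so |A_typical| ~ 2^20.922 = 1.987e+06

1.987e+06


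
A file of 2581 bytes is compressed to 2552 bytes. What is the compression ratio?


Ratio = original / compressed = 2581 / 2552 = 1.0114

1.0114


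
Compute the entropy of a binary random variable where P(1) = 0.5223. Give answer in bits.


H = -p*log2(p) - (1-p)*log2(1-p). -0.5223*log2(0.5223) = 0.489421; -0.4777*log2(0.4777) = 0.509144. H = 0.489421 + 0.509144 = 0.9986

0.9986 bits


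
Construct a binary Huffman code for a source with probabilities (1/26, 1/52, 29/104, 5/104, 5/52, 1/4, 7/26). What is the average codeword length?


Huffman construction (repeatedly merge the two least-probable nodes; each merge adds 1 bit to every symbol beneath it): 1/52 + 1/26 = 3/52; 5/104 + 3/52 = 11/104; 5/52 + 11/104 = 21/104; 21/104 + 1/4 = 47/104; 7/26 + 29/104 = 57/104; 47/104 + 57/104 = 1. Resulting codeword lengths (in the order the probabilities were given): (5, 5, 2, 4, 3, 2, 2). L_avg = sum(p_i * l_i) = 1/26*5 + 1/52*5 + 29/104*2 + 5/104*4 + 5/52*3 + 1/4*2 + 7/26*2 = 123/52 = 2.3654

2.3654 bits


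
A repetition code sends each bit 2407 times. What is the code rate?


Rate = k/n = 1/2407

1/2407


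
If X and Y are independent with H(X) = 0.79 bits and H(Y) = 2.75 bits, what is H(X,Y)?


For independent variables, H(X,Y) = H(X) + H(Y) = 0.79 + 2.75 = 3.54

3.54 bits


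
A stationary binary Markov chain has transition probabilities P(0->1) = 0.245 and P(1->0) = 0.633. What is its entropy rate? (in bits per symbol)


Stationary distribution: pi_0 = p10/(p01+p10) = 0.721, pi_1 = 0.279. Entropy rate H' = pi_0*H(p01) + pi_1*H(p10) = 0.721*0.8033 + 0.279*0.9483 = 0.8437

0.8437 bits/symbol


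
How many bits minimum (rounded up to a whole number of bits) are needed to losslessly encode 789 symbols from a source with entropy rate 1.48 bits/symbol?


Minimum bits >= n * H = 789 * 1.48 = 1167.72, rounded up to a whole number of bits = 1168

1168 bits


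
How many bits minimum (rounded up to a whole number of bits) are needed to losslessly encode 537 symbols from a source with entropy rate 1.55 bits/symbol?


Minimum bits >= n * H = 537 * 1.55 = 832.35, rounded up to a whole number of bits = 833

833 bits


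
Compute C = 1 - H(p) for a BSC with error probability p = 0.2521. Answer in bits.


H(p) = -p*log2(p) - (1-p)*log2(1-p) = -0.2521*log2(0.2521) - 0.7479*log2(0.7479) = 0.501158 + 0.313432 = 0.8146. C = 1 - H(p) = 1 - 0.8146 = 0.1854

0.1854 bits


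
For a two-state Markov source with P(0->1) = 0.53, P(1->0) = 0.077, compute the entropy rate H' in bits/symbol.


Stationary distribution: pi_0 = p10/(p01+p10) = 0.1269, pi_1 = 0.8731. Entropy rate H' = pi_0*H(p01) + pi_1*H(p10) = 0.1269*0.9974 + 0.8731*0.3915 = 0.4684

0.4684 bits/symbol


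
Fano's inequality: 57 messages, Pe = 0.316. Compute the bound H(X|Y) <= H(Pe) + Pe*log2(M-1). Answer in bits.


H(Pe) = -Pe*log2(Pe) - (1-Pe)*log2(1-Pe) = -0.316*log2(0.316) - 0.684*log2(0.684) = 0.525193 + 0.374785 = 0.9. Pe*log2(M-1) = 0.316*log2(56) = 1.835124. Bound = H(Pe) + Pe*log2(M-1) = 0.525193 + 0.374785 + 1.835124 = 2.7351

2.7351 bits


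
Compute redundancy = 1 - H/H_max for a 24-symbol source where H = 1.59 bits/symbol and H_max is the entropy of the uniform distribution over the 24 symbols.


H_max = log2(K) = log2(24) = 4.585 bits/symbol. Redundancy = 1 - H/H_max = 1 - 1.59/4.585 = 1 - 0.3468 = 0.6532

0.6532


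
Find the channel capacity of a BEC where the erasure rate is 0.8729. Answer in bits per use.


C = 1 - epsilon = 1 - 0.8729 = 0.1271

0.1271 bits


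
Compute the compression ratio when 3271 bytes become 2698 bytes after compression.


Ratio = original / compressed = 3271 / 2698 = 1.2124

1.2124


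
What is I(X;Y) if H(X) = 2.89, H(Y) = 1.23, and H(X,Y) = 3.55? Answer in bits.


I(X;Y) = H(X) + H(Y) - H(X,Y) = 2.89 + 1.23 - 3.55 = 0.57

0.57 bits


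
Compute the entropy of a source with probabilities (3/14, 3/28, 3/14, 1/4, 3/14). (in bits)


H = -sum(p_i * log2(p_i)). Terms: -(3/14)*log2(3/14) = 0.476227; -(3/28)*log2(3/28) = 0.345256; -(3/14)*log2(3/14) = 0.476227; -(1/4)*log2(1/4) = 0.500000; -(3/14)*log2(3/14) = 0.476227. H = 0.476227 + 0.345256 + 0.476227 + 0.500000 + 0.476227 = 2.2739

2.2739 bits


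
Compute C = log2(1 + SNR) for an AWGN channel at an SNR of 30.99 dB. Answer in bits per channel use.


SNR_linear = 10^(30.99/10) = 1256.03; C = log2(1 + SNR_linear) = log2(1 + 1256.03) = 10.2958

10.2958 bits/channel use


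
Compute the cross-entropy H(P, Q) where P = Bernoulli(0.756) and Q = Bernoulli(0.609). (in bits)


H(P,Q) = -p*log2(q) - (1-p)*log2(1-q). -0.756*log2(0.609) = 0.540907; -0.244*log2(0.391) = 0.330561. H(P,Q) = 0.540907 + 0.330561 = 0.8715

0.8715 bits


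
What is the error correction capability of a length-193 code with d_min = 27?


Correction capability = floor((d-1)/2) = floor((27-1)/2) = 13

13 errors


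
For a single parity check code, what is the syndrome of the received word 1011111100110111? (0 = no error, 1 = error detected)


Syndrome = XOR of all bits = 1 XOR 0 XOR 1 XOR 1 XOR 1 XOR 1 XOR 1 XOR 1 XOR 0 XOR 0 XOR 1 XOR 1 XOR 0 XOR 1 XOR 1 XOR 1 = 0

0


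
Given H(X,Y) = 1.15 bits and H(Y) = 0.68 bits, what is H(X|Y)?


H(X|Y) = H(X,Y) - H(Y) = 1.15 - 0.68 = 0.47

0.47 bits


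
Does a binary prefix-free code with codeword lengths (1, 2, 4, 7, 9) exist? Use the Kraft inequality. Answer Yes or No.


Kraft sum = sum(2^(-l_i)) = 0.8223, need <= 1. Result: satisfied (a binary prefix-free code with these lengths exists)

Yes


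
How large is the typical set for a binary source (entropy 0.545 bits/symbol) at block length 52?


log2|A_typical| = nH = 52 * 0.545 = 28.34, so |A_typical| ~ 2^28.34 = 3.398e+08

3.398e+08


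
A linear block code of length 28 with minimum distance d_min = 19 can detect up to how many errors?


Detection capability = d_min - 1 = 19 - 1 = 18

18 errors


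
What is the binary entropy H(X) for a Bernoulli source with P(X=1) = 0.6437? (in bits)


H = -p*log2(p) - (1-p)*log2(1-p). -0.6437*log2(0.6437) = 0.409097; -0.3563*log2(0.3563) = 0.530472. H = 0.409097 + 0.530472 = 0.9396

0.9396 bits


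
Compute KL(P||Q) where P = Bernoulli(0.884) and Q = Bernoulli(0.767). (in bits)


KL = p*log2(p/q) + (1-p)*log2((1-p)/(1-q)) = 0.884*log2(0.884/0.767) + 0.116*log2(0.116/0.233) = 0.0643

0.0643 bits


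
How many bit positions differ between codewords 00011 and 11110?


Count differing positions: ^ ^ ^ . ^ = 4 differences

4


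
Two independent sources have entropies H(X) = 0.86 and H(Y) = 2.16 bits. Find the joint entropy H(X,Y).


For independent variables, H(X,Y) = H(X) + H(Y) = 0.86 + 2.16 = 3.02

3.02 bits


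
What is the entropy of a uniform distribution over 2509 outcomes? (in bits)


H = log2(n) = log2(2509) = 11.2929

11.2929 bits


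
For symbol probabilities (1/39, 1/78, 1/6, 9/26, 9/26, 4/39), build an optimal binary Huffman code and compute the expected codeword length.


Huffman construction (repeatedly merge the two least-probable nodes; each merge adds 1 bit to every symbol beneath it): 1/78 + 1/39 = 1/26; 1/26 + 4/39 = 11/78; 11/78 + 1/6 = 4/13; 4/13 + 9/26 = 17/26; 9/26 + 17/26 = 1. Resulting codeword lengths (in the order the probabilities were given): (5, 5, 3, 2, 1, 4). L_avg = sum(p_i * l_i) = 1/39*5 + 1/78*5 + 1/6*3 + 9/26*2 + 9/26*1 + 4/39*4 = 167/78 = 2.141

2.141 bits


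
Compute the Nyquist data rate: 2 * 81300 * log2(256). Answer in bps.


Rate = 2 * B * log2(M) = 2 * 81300 * 8.0 = 1300800.0

1300800.0 bps


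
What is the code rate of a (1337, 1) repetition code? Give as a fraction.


Rate = k/n = 1/1337

1/1337


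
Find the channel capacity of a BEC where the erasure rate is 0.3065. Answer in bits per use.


C = 1 - epsilon = 1 - 0.3065 = 0.6935

0.6935 bits


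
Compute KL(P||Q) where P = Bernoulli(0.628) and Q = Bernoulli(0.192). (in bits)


KL = p*log2(p/q) + (1-p)*log2((1-p)/(1-q)) = 0.628*log2(0.628/0.192) + 0.372*log2(0.372/0.808) = 0.6574

0.6574 bits


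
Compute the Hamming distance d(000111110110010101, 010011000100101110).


Count differing positions: . ^ . ^ . . ^ ^ . . ^ . ^ ^ ^ . ^ ^ = 10 differences

10


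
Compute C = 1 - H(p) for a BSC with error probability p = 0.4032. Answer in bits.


H(p) = -p*log2(p) - (1-p)*log2(1-p) = -0.4032*log2(0.4032) - 0.5968*log2(0.5968) = 0.528366 + 0.444425 = 0.9728. C = 1 - H(p) = 1 - 0.9728 = 0.0272

0.0272 bits


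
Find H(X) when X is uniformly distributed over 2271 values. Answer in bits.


H = log2(n) = log2(2271) = 11.1491

11.1491 bits


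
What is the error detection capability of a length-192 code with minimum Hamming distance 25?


Detection capability = d_min - 1 = 25 - 1 = 24

24 errors


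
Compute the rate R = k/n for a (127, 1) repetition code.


Rate = k/n = 1/127

1/127


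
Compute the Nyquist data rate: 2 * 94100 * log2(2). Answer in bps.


Rate = 2 * B * log2(M) = 2 * 94100 * 1.0 = 188200.0

188200.0 bps


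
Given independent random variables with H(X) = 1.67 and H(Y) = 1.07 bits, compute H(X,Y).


For independent variables, H(X,Y) = H(X) + H(Y) = 1.67 + 1.07 = 2.74

2.74 bits


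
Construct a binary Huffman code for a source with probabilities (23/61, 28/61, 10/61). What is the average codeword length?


Huffman construction (repeatedly merge the two least-probable nodes; each merge adds 1 bit to every symbol beneath it): 10/61 + 23/61 = 33/61; 28/61 + 33/61 = 1. Resulting codeword lengths (in the order the probabilities were given): (2, 1, 2). L_avg = sum(p_i * l_i) = 23/61*2 + 28/61*1 + 10/61*2 = 94/61 = 1.541

1.541 bits


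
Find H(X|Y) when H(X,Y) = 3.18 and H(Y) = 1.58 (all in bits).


H(X|Y) = H(X,Y) - H(Y) = 3.18 - 1.58 = 1.6

1.6 bits


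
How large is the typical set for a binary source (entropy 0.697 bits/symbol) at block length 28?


log2|A_typical| = nH = 28 * 0.697 = 19.516, so |A_typical| ~ 2^19.516 = 7.497e+05

7.497e+05


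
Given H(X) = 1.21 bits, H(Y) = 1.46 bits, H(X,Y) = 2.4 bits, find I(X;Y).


I(X;Y) = H(X) + H(Y) - H(X,Y) = 1.21 + 1.46 - 2.4 = 0.27

0.27 bits


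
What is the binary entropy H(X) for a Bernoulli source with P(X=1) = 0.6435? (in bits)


H = -p*log2(p) - (1-p)*log2(1-p). -0.6435*log2(0.6435) = 0.409258; -0.3565*log2(0.3565) = 0.530481. H = 0.409258 + 0.530481 = 0.9397

0.9397 bits


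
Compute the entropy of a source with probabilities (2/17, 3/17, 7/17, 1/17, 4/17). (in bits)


H = -sum(p_i * log2(p_i)). Terms: -(2/17)*log2(2/17) = 0.363231; -(3/17)*log2(3/17) = 0.441618; -(7/17)*log2(7/17) = 0.527103; -(1/17)*log2(1/17) = 0.240439; -(4/17)*log2(4/17) = 0.491168. H = 0.363231 + 0.441618 + 0.527103 + 0.240439 + 0.491168 = 2.0636

2.0636 bits


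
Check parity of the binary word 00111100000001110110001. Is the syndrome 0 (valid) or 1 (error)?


Syndrome = XOR of all bits = 0 XOR 0 XOR 1 XOR 1 XOR 1 XOR 1 XOR 0 XOR 0 XOR 0 XOR 0 XOR 0 XOR 0 XOR 0 XOR 1 XOR 1 XOR 1 XOR 0 XOR 1 XOR 1 XOR 0 XOR 0 XOR 0 XOR 1 = 0

0


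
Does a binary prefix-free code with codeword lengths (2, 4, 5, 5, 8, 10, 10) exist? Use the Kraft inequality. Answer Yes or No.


Kraft sum = sum(2^(-l_i)) = 0.3809, need <= 1. Result: satisfied (a binary prefix-free code with these lengths exists)

Yes


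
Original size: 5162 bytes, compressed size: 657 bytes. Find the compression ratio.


Ratio = original / compressed = 5162 / 657 = 7.8569

7.8569


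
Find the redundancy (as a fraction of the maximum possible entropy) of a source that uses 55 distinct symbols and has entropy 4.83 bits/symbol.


H_max = log2(K) = log2(55) = 5.7814 bits/symbol. Redundancy = 1 - H/H_max = 1 - 4.83/5.7814 = 1 - 0.8354 = 0.1646

0.1646


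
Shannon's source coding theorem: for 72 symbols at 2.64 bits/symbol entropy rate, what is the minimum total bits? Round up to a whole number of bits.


Minimum bits >= n * H = 72 * 2.64 = 190.08, rounded up to a whole number of bits = 191

191 bits


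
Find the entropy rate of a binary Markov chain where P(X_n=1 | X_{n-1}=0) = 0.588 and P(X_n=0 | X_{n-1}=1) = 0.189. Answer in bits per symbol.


Stationary distribution: pi_0 = p10/(p01+p10) = 0.2432, pi_1 = 0.7568. Entropy rate H' = pi_0*H(p01) + pi_1*H(p10) = 0.2432*0.9775 + 0.7568*0.6994 = 0.767

0.767 bits/symbol


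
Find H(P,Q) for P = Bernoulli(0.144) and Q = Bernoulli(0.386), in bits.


H(P,Q) = -p*log2(q) - (1-p)*log2(1-q). -0.144*log2(0.386) = 0.197759; -0.856*log2(0.614) = 0.602358. H(P,Q) = 0.197759 + 0.602358 = 0.8001

0.8001 bits


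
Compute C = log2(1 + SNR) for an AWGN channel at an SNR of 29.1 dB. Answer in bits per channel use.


SNR_linear = 10^(29.1/10) = 812.8305; C = log2(1 + SNR_linear) = log2(1 + 812.8305) = 9.6686

9.6686 bits/channel use


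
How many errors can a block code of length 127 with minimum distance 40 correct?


Correction capability = floor((d-1)/2) = floor((40-1)/2) = 19

19 errors


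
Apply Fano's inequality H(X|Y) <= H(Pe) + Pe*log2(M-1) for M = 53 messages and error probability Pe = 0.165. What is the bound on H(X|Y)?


H(Pe) = -Pe*log2(Pe) - (1-Pe)*log2(1-Pe) = -0.165*log2(0.165) - 0.835*log2(0.835) = 0.428911 + 0.217227 = 0.6461. Pe*log2(M-1) = 0.165*log2(52) = 0.940573. Bound = H(Pe) + Pe*log2(M-1) = 0.428911 + 0.217227 + 0.940573 = 1.5867

1.5867 bits


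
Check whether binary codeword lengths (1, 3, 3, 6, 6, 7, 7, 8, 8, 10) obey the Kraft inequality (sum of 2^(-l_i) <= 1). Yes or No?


Kraft sum = sum(2^(-l_i)) = 0.8057, need <= 1. Result: satisfied (a binary prefix-free code with these lengths exists)

Yes


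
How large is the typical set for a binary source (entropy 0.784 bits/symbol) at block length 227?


log2|A_typical| = nH = 227 * 0.784 = 177.968, so |A_typical| ~ 2^177.968 = 3.747e+53

3.747e+53


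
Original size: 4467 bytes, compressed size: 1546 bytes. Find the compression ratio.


Ratio = original / compressed = 4467 / 1546 = 2.8894

2.8894


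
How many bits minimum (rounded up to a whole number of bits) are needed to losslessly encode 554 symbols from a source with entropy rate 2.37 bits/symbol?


Minimum bits >= n * H = 554 * 2.37 = 1312.98, rounded up to a whole number of bits = 1313

1313 bits


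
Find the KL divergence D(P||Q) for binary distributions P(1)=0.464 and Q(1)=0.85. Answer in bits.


KL = p*log2(p/q) + (1-p)*log2((1-p)/(1-q)) = 0.464*log2(0.464/0.85) + 0.536*log2(0.536/0.15) = 0.5795

0.5795 bits


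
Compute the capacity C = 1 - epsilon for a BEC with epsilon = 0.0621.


C = 1 - epsilon = 1 - 0.0621 = 0.9379

0.9379 bits


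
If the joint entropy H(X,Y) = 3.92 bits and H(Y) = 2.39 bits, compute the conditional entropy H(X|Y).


H(X|Y) = H(X,Y) - H(Y) = 3.92 - 2.39 = 1.53

1.53 bits


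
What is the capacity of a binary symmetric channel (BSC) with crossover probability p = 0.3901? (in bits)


H(p) = -p*log2(p) - (1-p)*log2(1-p) = -0.3901*log2(0.3901) - 0.6099*log2(0.6099) = 0.529789 + 0.435075 = 0.9649. C = 1 - H(p) = 1 - 0.9649 = 0.0351

0.0351 bits


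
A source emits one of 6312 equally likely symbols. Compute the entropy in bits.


H = log2(n) = log2(6312) = 12.6239

12.6239 bits


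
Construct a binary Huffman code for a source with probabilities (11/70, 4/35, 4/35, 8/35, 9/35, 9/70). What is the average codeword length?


Huffman construction (repeatedly merge the two least-probable nodes; each merge adds 1 bit to every symbol beneath it): 4/35 + 4/35 = 8/35; 9/70 + 11/70 = 2/7; 8/35 + 8/35 = 16/35; 9/35 + 2/7 = 19/35; 16/35 + 19/35 = 1. Resulting codeword lengths (in the order the probabilities were given): (3, 3, 3, 2, 2, 3). L_avg = sum(p_i * l_i) = 11/70*3 + 4/35*3 + 4/35*3 + 8/35*2 + 9/35*2 + 9/70*3 = 88/35 = 2.5143

2.5143 bits


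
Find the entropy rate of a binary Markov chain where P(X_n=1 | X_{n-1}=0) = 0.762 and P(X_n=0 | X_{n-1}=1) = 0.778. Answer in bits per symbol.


Stationary distribution: pi_0 = p10/(p01+p10) = 0.5052, pi_1 = 0.4948. Entropy rate H' = pi_0*H(p01) + pi_1*H(p10) = 0.5052*0.7917 + 0.4948*0.7638 = 0.7779

0.7779 bits/symbol


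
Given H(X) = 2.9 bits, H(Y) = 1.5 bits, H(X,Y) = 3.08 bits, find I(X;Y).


I(X;Y) = H(X) + H(Y) - H(X,Y) = 2.9 + 1.5 - 3.08 = 1.32

1.32 bits


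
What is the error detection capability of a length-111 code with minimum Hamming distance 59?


Detection capability = d_min - 1 = 59 - 1 = 58

58 errors


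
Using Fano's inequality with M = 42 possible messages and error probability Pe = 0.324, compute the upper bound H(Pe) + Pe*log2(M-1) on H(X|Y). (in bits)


H(Pe) = -Pe*log2(Pe) - (1-Pe)*log2(1-Pe) = -0.324*log2(0.324) - 0.676*log2(0.676) = 0.526803 + 0.381876 = 0.9087. Pe*log2(M-1) = 0.324*log2(41) = 1.735847. Bound = H(Pe) + Pe*log2(M-1) = 0.526803 + 0.381876 + 1.735847 = 2.6445

2.6445 bits


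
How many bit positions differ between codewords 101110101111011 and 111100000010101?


Count differing positions: . ^ . . ^ . ^ . ^ ^ . ^ ^ ^ . = 8 differences

8


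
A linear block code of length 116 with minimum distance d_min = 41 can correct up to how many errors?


Correction capability = floor((d-1)/2) = floor((41-1)/2) = 20

20 errors


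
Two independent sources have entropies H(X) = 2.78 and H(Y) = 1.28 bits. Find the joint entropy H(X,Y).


For independent variables, H(X,Y) = H(X) + H(Y) = 2.78 + 1.28 = 4.06

4.06 bits


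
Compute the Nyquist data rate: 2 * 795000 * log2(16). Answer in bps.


Rate = 2 * B * log2(M) = 2 * 795000 * 4.0 = 6360000.0

6360000.0 bps


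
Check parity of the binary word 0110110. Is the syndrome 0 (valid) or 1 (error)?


Syndrome = XOR of all bits = 0 XOR 1 XOR 1 XOR 0 XOR 1 XOR 1 XOR 0 = 0

0


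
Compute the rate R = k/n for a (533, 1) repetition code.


Rate = k/n = 1/533

1/533


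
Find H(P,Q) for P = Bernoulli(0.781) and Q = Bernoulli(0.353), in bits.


H(P,Q) = -p*log2(q) - (1-p)*log2(1-q). -0.781*log2(0.353) = 1.173265; -0.219*log2(0.647) = 0.137568. H(P,Q) = 1.173265 + 0.137568 = 1.3108

1.3108 bits


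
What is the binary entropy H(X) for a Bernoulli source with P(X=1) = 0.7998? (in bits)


H = -p*log2(p) - (1-p)*log2(1-p). -0.7998*log2(0.7998) = 0.257767; -0.2002*log2(0.2002) = 0.464561. H = 0.257767 + 0.464561 = 0.7223

0.7223 bits


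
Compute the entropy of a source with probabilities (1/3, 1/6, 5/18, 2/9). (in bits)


H = -sum(p_i * log2(p_i)). Terms: -(1/3)*log2(1/3) = 0.528321; -(1/6)*log2(1/6) = 0.430827; -(5/18)*log2(5/18) = 0.513332; -(2/9)*log2(2/9) = 0.482206. H = 0.528321 + 0.430827 + 0.513332 + 0.482206 = 1.9547

1.9547 bits


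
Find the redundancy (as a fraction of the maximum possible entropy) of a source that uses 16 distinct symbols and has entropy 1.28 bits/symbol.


H_max = log2(K) = log2(16) = 4.0 bits/symbol. Redundancy = 1 - H/H_max = 1 - 1.28/4.0 = 1 - 0.32 = 0.68

0.68


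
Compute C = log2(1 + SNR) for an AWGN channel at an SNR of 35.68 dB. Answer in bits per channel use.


SNR_linear = 10^(35.68/10) = 3698.2818; C = log2(1 + SNR_linear) = log2(1 + 3698.2818) = 11.853

11.853 bits/channel use


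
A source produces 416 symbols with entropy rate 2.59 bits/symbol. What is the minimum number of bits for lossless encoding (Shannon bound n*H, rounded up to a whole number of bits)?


Minimum bits >= n * H = 416 * 2.59 = 1077.44, rounded up to a whole number of bits = 1078

1078 bits


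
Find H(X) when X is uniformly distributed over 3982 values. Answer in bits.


H = log2(n) = log2(3982) = 11.9593

11.9593 bits


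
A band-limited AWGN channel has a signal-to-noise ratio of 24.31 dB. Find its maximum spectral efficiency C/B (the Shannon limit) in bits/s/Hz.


SNR_linear = 10^(24.31/10) = 269.7739; C/B = log2(1 + SNR_linear) = log2(1 + 269.7739) = 8.0809

8.0809 bits/s/Hz


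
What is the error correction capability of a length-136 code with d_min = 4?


Correction capability = floor((d-1)/2) = floor((4-1)/2) = 1

1 errors


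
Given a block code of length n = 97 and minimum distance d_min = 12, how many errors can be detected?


Detection capability = d_min - 1 = 12 - 1 = 11

11 errors


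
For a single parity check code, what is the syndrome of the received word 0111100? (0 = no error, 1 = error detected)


Syndrome = XOR of all bits = 0 XOR 1 XOR 1 XOR 1 XOR 1 XOR 0 XOR 0 = 0

0


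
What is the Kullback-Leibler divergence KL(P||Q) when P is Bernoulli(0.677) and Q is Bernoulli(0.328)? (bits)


KL = p*log2(p/q) + (1-p)*log2((1-p)/(1-q)) = 0.677*log2(0.677/0.328) + 0.323*log2(0.323/0.672) = 0.3664

0.3664 bits


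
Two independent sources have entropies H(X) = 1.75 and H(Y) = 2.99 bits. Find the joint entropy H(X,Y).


For independent variables, H(X,Y) = H(X) + H(Y) = 1.75 + 2.99 = 4.74

4.74 bits
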